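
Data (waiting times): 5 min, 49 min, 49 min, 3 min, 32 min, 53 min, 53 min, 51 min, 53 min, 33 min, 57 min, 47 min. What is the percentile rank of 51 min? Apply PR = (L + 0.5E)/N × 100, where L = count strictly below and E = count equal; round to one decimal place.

62.5

N = 12.
Strictly below 51: 7. Equal to 51: 1.
PR = (7 + 0.5·1)/12 × 100 = 62.5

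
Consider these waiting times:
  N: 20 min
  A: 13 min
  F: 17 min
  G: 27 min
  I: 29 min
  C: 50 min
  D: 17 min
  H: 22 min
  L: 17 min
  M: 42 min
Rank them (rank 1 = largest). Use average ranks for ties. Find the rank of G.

4

Sorted (descending): 50, 42, 29, 27, 22, 20, 17, 17, 17, 13
The 3 values of 17 occupy positions 7–9 → average rank 8.
G has value 27 min → rank 4.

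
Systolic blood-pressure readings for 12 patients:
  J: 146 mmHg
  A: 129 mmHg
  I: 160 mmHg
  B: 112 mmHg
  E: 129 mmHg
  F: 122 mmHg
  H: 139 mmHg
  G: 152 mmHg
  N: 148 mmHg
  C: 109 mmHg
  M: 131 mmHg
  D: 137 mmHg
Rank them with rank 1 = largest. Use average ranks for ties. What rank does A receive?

Sorted (descending): 160, 152, 148, 146, 139, 137, 131, 129, 129, 122, 112, 109
The 2 values of 129 occupy positions 8–9 → average rank (8+9)/2 = 8.5.
A has value 129 mmHg → rank 8.5.

8.5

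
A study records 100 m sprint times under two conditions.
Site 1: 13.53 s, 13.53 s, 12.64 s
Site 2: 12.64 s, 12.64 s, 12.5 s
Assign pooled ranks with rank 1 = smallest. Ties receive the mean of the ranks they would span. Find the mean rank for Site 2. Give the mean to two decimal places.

2.33

Sorted (ascending): 12.5, 12.64, 12.64, 12.64, 13.53, 13.53
The 3 values of 12.64 occupy positions 2–4 → average rank 3.
The 2 values of 13.53 occupy positions 5–6 → average rank (5+6)/2 = 5.5.
Site 2 values → pooled ranks: 12.64→3, 12.64→3, 12.5→1
Mean rank = (3 + 3 + 1) / 3 = 2.33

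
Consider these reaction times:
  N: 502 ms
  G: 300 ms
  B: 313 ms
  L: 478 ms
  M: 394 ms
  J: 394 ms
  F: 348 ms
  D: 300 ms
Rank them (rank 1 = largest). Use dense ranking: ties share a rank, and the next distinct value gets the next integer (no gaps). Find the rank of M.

Sorted (descending): 502, 478, 394, 394, 348, 313, 300, 300
The 2 values of 394 share dense rank 3.
The 2 values of 300 share dense rank 6.
Remaining distinct values take the next consecutive integers.
M has value 394 ms → rank 3.

3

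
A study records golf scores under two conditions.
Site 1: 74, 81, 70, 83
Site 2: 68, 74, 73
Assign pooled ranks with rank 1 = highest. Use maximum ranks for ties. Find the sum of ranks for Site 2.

16

Sorted (descending): 83, 81, 74, 74, 73, 70, 68
The 2 values of 74 occupy positions 3–4 → each gets rank 4.
Site 2 values → pooled ranks: 68→7, 74→4, 73→5
Rank sum = 7 + 4 + 5 = 16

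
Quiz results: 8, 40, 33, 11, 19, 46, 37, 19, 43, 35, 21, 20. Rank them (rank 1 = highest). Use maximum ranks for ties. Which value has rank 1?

46

Sorted (descending): 46, 43, 40, 37, 35, 33, 21, 20, 19, 19, 11, 8
The 2 values of 19 occupy positions 9–10 → each gets rank 10.
Rank 1 → value 46.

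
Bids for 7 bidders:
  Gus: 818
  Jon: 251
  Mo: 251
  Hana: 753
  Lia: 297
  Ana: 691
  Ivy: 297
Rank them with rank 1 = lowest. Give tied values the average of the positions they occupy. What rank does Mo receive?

Sorted (ascending): 251, 251, 297, 297, 691, 753, 818
The 2 values of 251 occupy positions 1–2 → average rank (1+2)/2 = 1.5.
The 2 values of 297 occupy positions 3–4 → average rank (3+4)/2 = 3.5.
Mo has value 251 → rank 1.5.

1.5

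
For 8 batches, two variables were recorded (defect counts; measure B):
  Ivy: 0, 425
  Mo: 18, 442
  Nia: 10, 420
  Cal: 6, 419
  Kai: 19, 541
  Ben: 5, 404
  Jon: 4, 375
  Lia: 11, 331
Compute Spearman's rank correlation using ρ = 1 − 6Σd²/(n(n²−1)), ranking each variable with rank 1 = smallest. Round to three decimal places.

Ranks of variable 1: 1, 7, 5, 4, 8, 3, 2, 6
Ranks of variable 2: 6, 7, 5, 4, 8, 3, 2, 1
d = r₁ − r₂: -5, 0, 0, 0, 0, 0, 0, 5
d²: 25, 0, 0, 0, 0, 0, 0, 25; Σd² = 50
ρ = 1 − 6·50/(8·63) = 1 − 300/504 = 0.405

0.405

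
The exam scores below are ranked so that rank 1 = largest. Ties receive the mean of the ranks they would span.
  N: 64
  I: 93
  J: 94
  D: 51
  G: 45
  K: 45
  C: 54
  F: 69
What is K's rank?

Sorted (descending): 94, 93, 69, 64, 54, 51, 45, 45
The 2 values of 45 occupy positions 7–8 → average rank (7+8)/2 = 7.5.
K has value 45 → rank 7.5.

7.5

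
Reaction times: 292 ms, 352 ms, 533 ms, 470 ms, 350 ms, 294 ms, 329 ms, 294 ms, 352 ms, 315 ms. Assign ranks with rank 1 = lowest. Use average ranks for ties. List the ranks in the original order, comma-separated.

1, 7.5, 10, 9, 6, 2.5, 5, 2.5, 7.5, 4

Sorted (ascending): 292, 294, 294, 315, 329, 350, 352, 352, 470, 533
The 2 values of 294 occupy positions 2–3 → average rank (2+3)/2 = 2.5.
The 2 values of 352 occupy positions 7–8 → average rank (7+8)/2 = 7.5.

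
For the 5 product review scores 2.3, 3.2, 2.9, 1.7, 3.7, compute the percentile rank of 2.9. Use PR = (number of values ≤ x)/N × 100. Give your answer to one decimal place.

60.0

N = 5.
Strictly below 2.9: 2. Equal to 2.9: 1.
PR = 3/5 × 100 = 60.0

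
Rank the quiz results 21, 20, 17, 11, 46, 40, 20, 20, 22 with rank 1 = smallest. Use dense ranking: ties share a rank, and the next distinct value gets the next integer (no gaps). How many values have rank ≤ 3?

5

Sorted (ascending): 11, 17, 20, 20, 20, 21, 22, 40, 46
The 3 values of 20 share dense rank 3.
Remaining distinct values take the next consecutive integers.
Ranks ≤ 3: {1, 2, 3, 3, 3} → 5 values.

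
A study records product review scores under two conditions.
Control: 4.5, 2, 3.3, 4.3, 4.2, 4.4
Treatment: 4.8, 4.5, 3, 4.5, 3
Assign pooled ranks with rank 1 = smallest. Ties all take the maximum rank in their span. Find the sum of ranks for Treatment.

Sorted (ascending): 2, 3, 3, 3.3, 4.2, 4.3, 4.4, 4.5, 4.5, 4.5, 4.8
The 2 values of 3 occupy positions 2–3 → each gets rank 3.
The 3 values of 4.5 occupy positions 8–10 → each gets rank 10.
Treatment values → pooled ranks: 4.8→11, 4.5→10, 3→3, 4.5→10, 3→3
Rank sum = 11 + 10 + 3 + 10 + 3 = 37

37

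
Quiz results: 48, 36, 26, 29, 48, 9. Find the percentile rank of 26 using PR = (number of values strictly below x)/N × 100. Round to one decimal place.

16.7

N = 6.
Strictly below 26: 1. Equal to 26: 1.
PR = 1/6 × 100 = 16.7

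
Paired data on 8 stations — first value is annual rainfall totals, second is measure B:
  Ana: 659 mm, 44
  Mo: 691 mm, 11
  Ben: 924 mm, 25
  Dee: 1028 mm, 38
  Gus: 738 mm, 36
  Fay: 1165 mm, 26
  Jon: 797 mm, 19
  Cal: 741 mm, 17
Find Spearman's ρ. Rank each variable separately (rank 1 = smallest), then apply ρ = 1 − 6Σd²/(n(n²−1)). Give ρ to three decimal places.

Ranks of variable 1: 1, 2, 6, 7, 3, 8, 5, 4
Ranks of variable 2: 8, 1, 4, 7, 6, 5, 3, 2
d = r₁ − r₂: -7, 1, 2, 0, -3, 3, 2, 2
d²: 49, 1, 4, 0, 9, 9, 4, 4; Σd² = 80
ρ = 1 − 6·80/(8·63) = 1 − 480/504 = 0.048

0.048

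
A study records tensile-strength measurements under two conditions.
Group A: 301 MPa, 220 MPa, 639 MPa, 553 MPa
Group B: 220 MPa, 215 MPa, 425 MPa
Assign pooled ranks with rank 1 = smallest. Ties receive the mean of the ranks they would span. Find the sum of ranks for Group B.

8.5

Sorted (ascending): 215, 220, 220, 301, 425, 553, 639
The 2 values of 220 occupy positions 2–3 → average rank (2+3)/2 = 2.5.
Group B values → pooled ranks: 220→2.5, 215→1, 425→5
Rank sum = 2.5 + 1 + 5 = 8.5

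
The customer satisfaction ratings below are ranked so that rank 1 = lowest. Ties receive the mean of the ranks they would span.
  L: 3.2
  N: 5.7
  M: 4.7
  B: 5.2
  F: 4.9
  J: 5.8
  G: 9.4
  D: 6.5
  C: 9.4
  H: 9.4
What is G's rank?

9

Sorted (ascending): 3.2, 4.7, 4.9, 5.2, 5.7, 5.8, 6.5, 9.4, 9.4, 9.4
The 3 values of 9.4 occupy positions 8–10 → average rank 9.
G has value 9.4 → rank 9.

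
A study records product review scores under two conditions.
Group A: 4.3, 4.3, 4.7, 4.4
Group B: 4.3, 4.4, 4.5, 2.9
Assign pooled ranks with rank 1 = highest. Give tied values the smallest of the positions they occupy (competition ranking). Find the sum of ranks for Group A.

Sorted (descending): 4.7, 4.5, 4.4, 4.4, 4.3, 4.3, 4.3, 2.9
The 2 values of 4.4 occupy positions 3–4 → each gets rank 3.
The 3 values of 4.3 occupy positions 5–7 → each gets rank 5.
Group A values → pooled ranks: 4.3→5, 4.3→5, 4.7→1, 4.4→3
Rank sum = 5 + 5 + 1 + 3 = 14

14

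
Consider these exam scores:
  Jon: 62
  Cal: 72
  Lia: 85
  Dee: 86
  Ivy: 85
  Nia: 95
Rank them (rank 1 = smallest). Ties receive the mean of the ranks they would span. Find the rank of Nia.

6

Sorted (ascending): 62, 72, 85, 85, 86, 95
The 2 values of 85 occupy positions 3–4 → average rank (3+4)/2 = 3.5.
Nia has value 95 → rank 6.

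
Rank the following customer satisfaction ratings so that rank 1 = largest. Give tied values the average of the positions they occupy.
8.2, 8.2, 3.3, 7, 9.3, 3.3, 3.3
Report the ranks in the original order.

2.5, 2.5, 6, 4, 1, 6, 6

Sorted (descending): 9.3, 8.2, 8.2, 7, 3.3, 3.3, 3.3
The 2 values of 8.2 occupy positions 2–3 → average rank (2+3)/2 = 2.5.
The 3 values of 3.3 occupy positions 5–7 → average rank 6.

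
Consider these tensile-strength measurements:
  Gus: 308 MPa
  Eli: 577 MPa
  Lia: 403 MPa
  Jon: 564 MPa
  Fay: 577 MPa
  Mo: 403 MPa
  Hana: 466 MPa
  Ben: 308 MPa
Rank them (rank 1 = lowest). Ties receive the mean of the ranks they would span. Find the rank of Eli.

Sorted (ascending): 308, 308, 403, 403, 466, 564, 577, 577
The 2 values of 308 occupy positions 1–2 → average rank (1+2)/2 = 1.5.
The 2 values of 403 occupy positions 3–4 → average rank (3+4)/2 = 3.5.
The 2 values of 577 occupy positions 7–8 → average rank (7+8)/2 = 7.5.
Eli has value 577 MPa → rank 7.5.

7.5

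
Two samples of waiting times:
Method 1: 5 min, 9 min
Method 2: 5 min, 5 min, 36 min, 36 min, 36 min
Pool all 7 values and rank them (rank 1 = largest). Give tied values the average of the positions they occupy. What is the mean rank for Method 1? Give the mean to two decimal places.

5.00

Sorted (descending): 36, 36, 36, 9, 5, 5, 5
The 3 values of 36 occupy positions 1–3 → average rank 2.
The 3 values of 5 occupy positions 5–7 → average rank 6.
Method 1 values → pooled ranks: 5→6, 9→4
Mean rank = (6 + 4) / 2 = 5.00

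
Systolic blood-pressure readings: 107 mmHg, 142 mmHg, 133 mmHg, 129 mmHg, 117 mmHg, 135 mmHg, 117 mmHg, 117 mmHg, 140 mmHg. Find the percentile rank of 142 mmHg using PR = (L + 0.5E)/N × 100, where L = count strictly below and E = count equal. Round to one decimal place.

N = 9.
Strictly below 142: 8. Equal to 142: 1.
PR = (8 + 0.5·1)/9 × 100 = 94.4

94.4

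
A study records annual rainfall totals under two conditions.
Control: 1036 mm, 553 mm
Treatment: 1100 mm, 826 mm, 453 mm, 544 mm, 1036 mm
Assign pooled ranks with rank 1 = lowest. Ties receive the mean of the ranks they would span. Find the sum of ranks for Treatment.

Sorted (ascending): 453, 544, 553, 826, 1036, 1036, 1100
The 2 values of 1036 occupy positions 5–6 → average rank (5+6)/2 = 5.5.
Treatment values → pooled ranks: 1100→7, 826→4, 453→1, 544→2, 1036→5.5
Rank sum = 7 + 4 + 1 + 2 + 5.5 = 19.5

19.5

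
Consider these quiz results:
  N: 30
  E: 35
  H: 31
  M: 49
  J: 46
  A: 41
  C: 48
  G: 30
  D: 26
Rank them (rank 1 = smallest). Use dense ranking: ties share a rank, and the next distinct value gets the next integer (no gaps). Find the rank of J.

Sorted (ascending): 26, 30, 30, 31, 35, 41, 46, 48, 49
The 2 values of 30 share dense rank 2.
Remaining distinct values take the next consecutive integers.
J has value 46 → rank 6.

6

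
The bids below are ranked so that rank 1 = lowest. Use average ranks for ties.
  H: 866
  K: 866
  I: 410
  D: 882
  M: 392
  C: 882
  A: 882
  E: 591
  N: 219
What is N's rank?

1

Sorted (ascending): 219, 392, 410, 591, 866, 866, 882, 882, 882
The 2 values of 866 occupy positions 5–6 → average rank (5+6)/2 = 5.5.
The 3 values of 882 occupy positions 7–9 → average rank 8.
N has value 219 → rank 1.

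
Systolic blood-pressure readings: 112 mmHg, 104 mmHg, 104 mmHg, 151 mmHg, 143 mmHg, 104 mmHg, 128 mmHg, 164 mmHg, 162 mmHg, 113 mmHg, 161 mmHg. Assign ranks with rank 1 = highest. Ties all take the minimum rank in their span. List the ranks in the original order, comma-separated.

Sorted (descending): 164, 162, 161, 151, 143, 128, 113, 112, 104, 104, 104
The 3 values of 104 occupy positions 9–11 → each gets rank 9.

8, 9, 9, 4, 5, 9, 6, 1, 2, 7, 3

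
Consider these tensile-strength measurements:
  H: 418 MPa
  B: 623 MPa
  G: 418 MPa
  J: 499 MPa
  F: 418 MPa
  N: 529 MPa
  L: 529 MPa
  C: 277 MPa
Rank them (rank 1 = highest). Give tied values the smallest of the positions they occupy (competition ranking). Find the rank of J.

4

Sorted (descending): 623, 529, 529, 499, 418, 418, 418, 277
The 2 values of 529 occupy positions 2–3 → each gets rank 2.
The 3 values of 418 occupy positions 5–7 → each gets rank 5.
J has value 499 MPa → rank 4.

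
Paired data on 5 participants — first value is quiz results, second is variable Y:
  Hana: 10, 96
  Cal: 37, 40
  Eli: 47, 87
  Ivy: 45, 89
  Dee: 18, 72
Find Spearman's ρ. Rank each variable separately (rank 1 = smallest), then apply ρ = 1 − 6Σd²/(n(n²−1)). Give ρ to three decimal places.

Ranks of variable 1: 1, 3, 5, 4, 2
Ranks of variable 2: 5, 1, 3, 4, 2
d = r₁ − r₂: -4, 2, 2, 0, 0
d²: 16, 4, 4, 0, 0; Σd² = 24
ρ = 1 − 6·24/(5·24) = 1 − 144/120 = -0.200

-0.200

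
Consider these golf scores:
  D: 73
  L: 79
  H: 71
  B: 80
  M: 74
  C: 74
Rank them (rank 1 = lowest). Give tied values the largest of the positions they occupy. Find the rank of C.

Sorted (ascending): 71, 73, 74, 74, 79, 80
The 2 values of 74 occupy positions 3–4 → each gets rank 4.
C has value 74 → rank 4.

4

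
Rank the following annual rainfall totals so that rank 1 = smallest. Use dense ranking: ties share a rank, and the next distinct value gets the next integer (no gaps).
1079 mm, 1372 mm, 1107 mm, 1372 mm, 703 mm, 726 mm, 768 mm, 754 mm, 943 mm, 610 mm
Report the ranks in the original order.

Sorted (ascending): 610, 703, 726, 754, 768, 943, 1079, 1107, 1372, 1372
The 2 values of 1372 share dense rank 9.
Remaining distinct values take the next consecutive integers.

7, 9, 8, 9, 2, 3, 5, 4, 6, 1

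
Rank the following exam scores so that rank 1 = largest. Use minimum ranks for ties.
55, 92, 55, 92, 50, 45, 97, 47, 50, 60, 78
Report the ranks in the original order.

6, 2, 6, 2, 8, 11, 1, 10, 8, 5, 4

Sorted (descending): 97, 92, 92, 78, 60, 55, 55, 50, 50, 47, 45
The 2 values of 92 occupy positions 2–3 → each gets rank 2.
The 2 values of 55 occupy positions 6–7 → each gets rank 6.
The 2 values of 50 occupy positions 8–9 → each gets rank 8.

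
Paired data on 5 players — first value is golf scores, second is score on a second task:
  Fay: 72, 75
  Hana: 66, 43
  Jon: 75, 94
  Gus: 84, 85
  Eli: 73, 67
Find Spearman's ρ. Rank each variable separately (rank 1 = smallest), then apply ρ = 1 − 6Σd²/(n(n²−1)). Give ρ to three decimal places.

0.800

Ranks of variable 1: 2, 1, 4, 5, 3
Ranks of variable 2: 3, 1, 5, 4, 2
d = r₁ − r₂: -1, 0, -1, 1, 1
d²: 1, 0, 1, 1, 1; Σd² = 4
ρ = 1 − 6·4/(5·24) = 1 − 24/120 = 0.800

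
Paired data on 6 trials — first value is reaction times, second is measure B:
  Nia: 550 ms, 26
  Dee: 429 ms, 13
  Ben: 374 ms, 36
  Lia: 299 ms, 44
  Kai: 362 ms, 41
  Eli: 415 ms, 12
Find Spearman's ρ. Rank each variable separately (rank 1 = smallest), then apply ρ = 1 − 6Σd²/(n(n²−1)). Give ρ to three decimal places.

-0.771

Ranks of variable 1: 6, 5, 3, 1, 2, 4
Ranks of variable 2: 3, 2, 4, 6, 5, 1
d = r₁ − r₂: 3, 3, -1, -5, -3, 3
d²: 9, 9, 1, 25, 9, 9; Σd² = 62
ρ = 1 − 6·62/(6·35) = 1 − 372/210 = -0.771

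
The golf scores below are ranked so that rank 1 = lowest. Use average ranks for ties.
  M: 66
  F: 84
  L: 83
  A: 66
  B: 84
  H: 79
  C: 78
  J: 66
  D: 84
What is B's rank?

Sorted (ascending): 66, 66, 66, 78, 79, 83, 84, 84, 84
The 3 values of 66 occupy positions 1–3 → average rank 2.
The 3 values of 84 occupy positions 7–9 → average rank 8.
B has value 84 → rank 8.

8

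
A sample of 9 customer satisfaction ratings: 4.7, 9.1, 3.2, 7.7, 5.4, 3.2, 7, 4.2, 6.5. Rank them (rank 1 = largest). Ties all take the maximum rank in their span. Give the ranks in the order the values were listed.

Sorted (descending): 9.1, 7.7, 7, 6.5, 5.4, 4.7, 4.2, 3.2, 3.2
The 2 values of 3.2 occupy positions 8–9 → each gets rank 9.

6, 1, 9, 2, 5, 9, 3, 7, 4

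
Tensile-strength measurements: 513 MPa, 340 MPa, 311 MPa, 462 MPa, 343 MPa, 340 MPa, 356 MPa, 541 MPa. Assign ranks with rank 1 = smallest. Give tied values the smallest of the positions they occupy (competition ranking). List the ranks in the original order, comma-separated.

Sorted (ascending): 311, 340, 340, 343, 356, 462, 513, 541
The 2 values of 340 occupy positions 2–3 → each gets rank 2.

7, 2, 1, 6, 4, 2, 5, 8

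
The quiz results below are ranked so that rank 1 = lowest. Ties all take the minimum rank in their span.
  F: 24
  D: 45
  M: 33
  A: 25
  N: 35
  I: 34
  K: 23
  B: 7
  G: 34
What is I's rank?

6

Sorted (ascending): 7, 23, 24, 25, 33, 34, 34, 35, 45
The 2 values of 34 occupy positions 6–7 → each gets rank 6.
I has value 34 → rank 6.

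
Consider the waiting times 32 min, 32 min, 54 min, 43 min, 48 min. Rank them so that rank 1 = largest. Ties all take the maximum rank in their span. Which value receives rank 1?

Sorted (descending): 54, 48, 43, 32, 32
The 2 values of 32 occupy positions 4–5 → each gets rank 5.
Rank 1 → value 54.

54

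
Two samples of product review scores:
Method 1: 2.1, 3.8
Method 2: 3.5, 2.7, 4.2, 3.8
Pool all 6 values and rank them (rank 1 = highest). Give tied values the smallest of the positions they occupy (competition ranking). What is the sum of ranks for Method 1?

Sorted (descending): 4.2, 3.8, 3.8, 3.5, 2.7, 2.1
The 2 values of 3.8 occupy positions 2–3 → each gets rank 2.
Method 1 values → pooled ranks: 2.1→6, 3.8→2
Rank sum = 6 + 2 = 8

8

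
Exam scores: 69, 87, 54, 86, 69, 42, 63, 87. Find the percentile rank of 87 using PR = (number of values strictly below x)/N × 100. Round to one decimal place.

75.0

N = 8.
Strictly below 87: 6. Equal to 87: 2.
PR = 6/8 × 100 = 75.0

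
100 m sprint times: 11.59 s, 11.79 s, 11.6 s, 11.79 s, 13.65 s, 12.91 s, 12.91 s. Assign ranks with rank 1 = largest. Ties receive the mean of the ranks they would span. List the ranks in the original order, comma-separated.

7, 4.5, 6, 4.5, 1, 2.5, 2.5

Sorted (descending): 13.65, 12.91, 12.91, 11.79, 11.79, 11.6, 11.59
The 2 values of 12.91 occupy positions 2–3 → average rank (2+3)/2 = 2.5.
The 2 values of 11.79 occupy positions 4–5 → average rank (4+5)/2 = 4.5.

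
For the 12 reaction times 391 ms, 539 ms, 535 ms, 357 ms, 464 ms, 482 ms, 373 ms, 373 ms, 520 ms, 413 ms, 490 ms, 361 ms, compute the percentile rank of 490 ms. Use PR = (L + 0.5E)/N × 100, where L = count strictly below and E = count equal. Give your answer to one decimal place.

N = 12.
Strictly below 490: 8. Equal to 490: 1.
PR = (8 + 0.5·1)/12 × 100 = 70.8

70.8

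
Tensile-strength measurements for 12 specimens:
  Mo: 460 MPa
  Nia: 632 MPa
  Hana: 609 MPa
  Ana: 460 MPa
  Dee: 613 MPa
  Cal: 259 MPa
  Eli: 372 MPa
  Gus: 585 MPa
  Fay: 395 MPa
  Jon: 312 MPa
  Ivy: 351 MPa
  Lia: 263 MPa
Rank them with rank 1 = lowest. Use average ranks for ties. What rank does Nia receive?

Sorted (ascending): 259, 263, 312, 351, 372, 395, 460, 460, 585, 609, 613, 632
The 2 values of 460 occupy positions 7–8 → average rank (7+8)/2 = 7.5.
Nia has value 632 MPa → rank 12.

12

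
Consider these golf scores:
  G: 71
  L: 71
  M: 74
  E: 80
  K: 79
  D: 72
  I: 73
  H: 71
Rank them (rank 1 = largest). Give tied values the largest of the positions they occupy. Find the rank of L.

8

Sorted (descending): 80, 79, 74, 73, 72, 71, 71, 71
The 3 values of 71 occupy positions 6–8 → each gets rank 8.
L has value 71 → rank 8.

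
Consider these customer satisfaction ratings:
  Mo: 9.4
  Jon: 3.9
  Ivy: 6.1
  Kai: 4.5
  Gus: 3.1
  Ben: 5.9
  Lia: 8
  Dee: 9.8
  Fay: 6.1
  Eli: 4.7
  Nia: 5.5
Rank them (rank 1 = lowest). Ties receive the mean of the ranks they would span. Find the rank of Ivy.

7.5

Sorted (ascending): 3.1, 3.9, 4.5, 4.7, 5.5, 5.9, 6.1, 6.1, 8, 9.4, 9.8
The 2 values of 6.1 occupy positions 7–8 → average rank (7+8)/2 = 7.5.
Ivy has value 6.1 → rank 7.5.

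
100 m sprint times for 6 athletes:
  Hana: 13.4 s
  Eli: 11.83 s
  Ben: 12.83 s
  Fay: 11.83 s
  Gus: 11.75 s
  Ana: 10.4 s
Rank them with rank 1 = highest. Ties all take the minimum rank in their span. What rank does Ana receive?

6

Sorted (descending): 13.4, 12.83, 11.83, 11.83, 11.75, 10.4
The 2 values of 11.83 occupy positions 3–4 → each gets rank 3.
Ana has value 10.4 s → rank 6.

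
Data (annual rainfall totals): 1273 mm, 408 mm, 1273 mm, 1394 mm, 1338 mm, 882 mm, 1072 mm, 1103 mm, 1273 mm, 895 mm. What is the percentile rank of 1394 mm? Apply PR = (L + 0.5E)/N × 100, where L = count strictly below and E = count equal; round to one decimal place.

95.0

N = 10.
Strictly below 1394: 9. Equal to 1394: 1.
PR = (9 + 0.5·1)/10 × 100 = 95.0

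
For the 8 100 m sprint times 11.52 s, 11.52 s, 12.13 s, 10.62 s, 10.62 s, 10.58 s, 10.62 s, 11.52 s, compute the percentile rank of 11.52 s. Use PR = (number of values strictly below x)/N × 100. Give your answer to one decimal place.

N = 8.
Strictly below 11.52: 4. Equal to 11.52: 3.
PR = 4/8 × 100 = 50.0

50.0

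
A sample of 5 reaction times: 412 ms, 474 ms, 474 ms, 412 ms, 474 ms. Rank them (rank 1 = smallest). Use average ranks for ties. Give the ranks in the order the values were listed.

Sorted (ascending): 412, 412, 474, 474, 474
The 2 values of 412 occupy positions 1–2 → average rank (1+2)/2 = 1.5.
The 3 values of 474 occupy positions 3–5 → average rank 4.

1.5, 4, 4, 1.5, 4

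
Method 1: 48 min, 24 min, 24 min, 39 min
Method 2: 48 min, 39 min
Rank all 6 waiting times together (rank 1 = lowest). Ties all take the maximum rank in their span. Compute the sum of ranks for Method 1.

14

Sorted (ascending): 24, 24, 39, 39, 48, 48
The 2 values of 24 occupy positions 1–2 → each gets rank 2.
The 2 values of 39 occupy positions 3–4 → each gets rank 4.
The 2 values of 48 occupy positions 5–6 → each gets rank 6.
Method 1 values → pooled ranks: 48→6, 24→2, 24→2, 39→4
Rank sum = 6 + 2 + 2 + 4 = 14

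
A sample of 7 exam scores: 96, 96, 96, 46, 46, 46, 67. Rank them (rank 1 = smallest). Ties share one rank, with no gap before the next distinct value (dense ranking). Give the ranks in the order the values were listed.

3, 3, 3, 1, 1, 1, 2

Sorted (ascending): 46, 46, 46, 67, 96, 96, 96
The 3 values of 46 share dense rank 1.
The 3 values of 96 share dense rank 3.
Remaining distinct values take the next consecutive integers.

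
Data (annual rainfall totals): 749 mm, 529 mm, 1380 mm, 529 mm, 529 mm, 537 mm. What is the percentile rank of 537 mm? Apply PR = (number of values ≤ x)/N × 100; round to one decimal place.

N = 6.
Strictly below 537: 3. Equal to 537: 1.
PR = 4/6 × 100 = 66.7

66.7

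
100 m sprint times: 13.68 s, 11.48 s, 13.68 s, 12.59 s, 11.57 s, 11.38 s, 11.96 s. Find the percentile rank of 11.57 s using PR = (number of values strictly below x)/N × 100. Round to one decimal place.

28.6

N = 7.
Strictly below 11.57: 2. Equal to 11.57: 1.
PR = 2/7 × 100 = 28.6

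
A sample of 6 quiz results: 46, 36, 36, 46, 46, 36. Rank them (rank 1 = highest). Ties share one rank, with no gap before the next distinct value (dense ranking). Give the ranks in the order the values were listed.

1, 2, 2, 1, 1, 2

Sorted (descending): 46, 46, 46, 36, 36, 36
The 3 values of 46 share dense rank 1.
The 3 values of 36 share dense rank 2.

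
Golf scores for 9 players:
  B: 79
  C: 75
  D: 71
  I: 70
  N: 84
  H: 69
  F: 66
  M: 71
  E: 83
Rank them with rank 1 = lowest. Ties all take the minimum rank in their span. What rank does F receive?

1

Sorted (ascending): 66, 69, 70, 71, 71, 75, 79, 83, 84
The 2 values of 71 occupy positions 4–5 → each gets rank 4.
F has value 66 → rank 1.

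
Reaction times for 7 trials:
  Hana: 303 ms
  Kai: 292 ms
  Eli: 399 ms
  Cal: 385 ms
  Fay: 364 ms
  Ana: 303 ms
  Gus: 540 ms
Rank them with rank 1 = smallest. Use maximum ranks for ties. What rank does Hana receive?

3

Sorted (ascending): 292, 303, 303, 364, 385, 399, 540
The 2 values of 303 occupy positions 2–3 → each gets rank 3.
Hana has value 303 ms → rank 3.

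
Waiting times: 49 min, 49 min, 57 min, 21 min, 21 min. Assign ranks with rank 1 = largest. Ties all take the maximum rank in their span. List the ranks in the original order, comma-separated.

3, 3, 1, 5, 5

Sorted (descending): 57, 49, 49, 21, 21
The 2 values of 49 occupy positions 2–3 → each gets rank 3.
The 2 values of 21 occupy positions 4–5 → each gets rank 5.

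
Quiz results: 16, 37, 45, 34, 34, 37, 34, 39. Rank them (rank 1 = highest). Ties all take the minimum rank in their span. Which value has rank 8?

16

Sorted (descending): 45, 39, 37, 37, 34, 34, 34, 16
The 2 values of 37 occupy positions 3–4 → each gets rank 3.
The 3 values of 34 occupy positions 5–7 → each gets rank 5.
Rank 8 → value 16.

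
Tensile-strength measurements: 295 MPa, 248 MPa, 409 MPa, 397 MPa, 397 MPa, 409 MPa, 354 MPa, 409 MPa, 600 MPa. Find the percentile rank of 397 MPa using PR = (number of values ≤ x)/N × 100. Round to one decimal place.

55.6

N = 9.
Strictly below 397: 3. Equal to 397: 2.
PR = 5/9 × 100 = 55.6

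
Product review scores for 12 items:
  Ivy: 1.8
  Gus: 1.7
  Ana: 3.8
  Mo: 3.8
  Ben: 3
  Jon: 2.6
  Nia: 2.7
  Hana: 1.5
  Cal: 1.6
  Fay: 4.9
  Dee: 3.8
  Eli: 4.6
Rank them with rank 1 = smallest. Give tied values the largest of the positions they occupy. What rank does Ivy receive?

Sorted (ascending): 1.5, 1.6, 1.7, 1.8, 2.6, 2.7, 3, 3.8, 3.8, 3.8, 4.6, 4.9
The 3 values of 3.8 occupy positions 8–10 → each gets rank 10.
Ivy has value 1.8 → rank 4.

4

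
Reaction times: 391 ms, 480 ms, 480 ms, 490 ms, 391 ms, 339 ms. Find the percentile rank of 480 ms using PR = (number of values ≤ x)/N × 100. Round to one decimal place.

N = 6.
Strictly below 480: 3. Equal to 480: 2.
PR = 5/6 × 100 = 83.3

83.3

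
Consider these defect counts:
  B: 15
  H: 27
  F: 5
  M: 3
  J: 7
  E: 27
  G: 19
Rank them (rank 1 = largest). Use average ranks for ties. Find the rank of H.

1.5

Sorted (descending): 27, 27, 19, 15, 7, 5, 3
The 2 values of 27 occupy positions 1–2 → average rank (1+2)/2 = 1.5.
H has value 27 → rank 1.5.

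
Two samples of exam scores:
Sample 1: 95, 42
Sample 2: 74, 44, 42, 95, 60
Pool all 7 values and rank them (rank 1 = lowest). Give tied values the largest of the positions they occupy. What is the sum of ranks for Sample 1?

Sorted (ascending): 42, 42, 44, 60, 74, 95, 95
The 2 values of 42 occupy positions 1–2 → each gets rank 2.
The 2 values of 95 occupy positions 6–7 → each gets rank 7.
Sample 1 values → pooled ranks: 95→7, 42→2
Rank sum = 7 + 2 = 9

9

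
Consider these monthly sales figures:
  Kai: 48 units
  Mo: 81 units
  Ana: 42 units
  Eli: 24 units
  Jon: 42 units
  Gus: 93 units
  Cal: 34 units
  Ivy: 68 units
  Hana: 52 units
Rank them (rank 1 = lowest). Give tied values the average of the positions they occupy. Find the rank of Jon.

3.5

Sorted (ascending): 24, 34, 42, 42, 48, 52, 68, 81, 93
The 2 values of 42 occupy positions 3–4 → average rank (3+4)/2 = 3.5.
Jon has value 42 units → rank 3.5.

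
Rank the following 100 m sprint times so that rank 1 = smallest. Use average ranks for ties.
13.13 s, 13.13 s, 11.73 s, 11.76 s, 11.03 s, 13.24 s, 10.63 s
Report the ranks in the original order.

Sorted (ascending): 10.63, 11.03, 11.73, 11.76, 13.13, 13.13, 13.24
The 2 values of 13.13 occupy positions 5–6 → average rank (5+6)/2 = 5.5.

5.5, 5.5, 3, 4, 2, 7, 1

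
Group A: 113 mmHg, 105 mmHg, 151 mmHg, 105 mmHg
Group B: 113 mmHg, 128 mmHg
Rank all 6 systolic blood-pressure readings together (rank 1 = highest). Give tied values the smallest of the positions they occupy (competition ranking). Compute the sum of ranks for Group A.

Sorted (descending): 151, 128, 113, 113, 105, 105
The 2 values of 113 occupy positions 3–4 → each gets rank 3.
The 2 values of 105 occupy positions 5–6 → each gets rank 5.
Group A values → pooled ranks: 113→3, 105→5, 151→1, 105→5
Rank sum = 3 + 5 + 1 + 5 = 14

14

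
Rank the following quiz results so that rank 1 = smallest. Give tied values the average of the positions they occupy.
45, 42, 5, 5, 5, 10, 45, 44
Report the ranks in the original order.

7.5, 5, 2, 2, 2, 4, 7.5, 6

Sorted (ascending): 5, 5, 5, 10, 42, 44, 45, 45
The 3 values of 5 occupy positions 1–3 → average rank 2.
The 2 values of 45 occupy positions 7–8 → average rank (7+8)/2 = 7.5.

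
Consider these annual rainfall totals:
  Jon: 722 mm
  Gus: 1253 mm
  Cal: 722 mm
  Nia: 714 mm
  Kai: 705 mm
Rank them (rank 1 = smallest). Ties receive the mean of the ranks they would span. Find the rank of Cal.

3.5

Sorted (ascending): 705, 714, 722, 722, 1253
The 2 values of 722 occupy positions 3–4 → average rank (3+4)/2 = 3.5.
Cal has value 722 mm → rank 3.5.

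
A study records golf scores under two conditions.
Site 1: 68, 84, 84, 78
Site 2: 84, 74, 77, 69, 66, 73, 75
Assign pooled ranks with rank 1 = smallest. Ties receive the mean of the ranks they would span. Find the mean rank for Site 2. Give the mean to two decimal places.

Sorted (ascending): 66, 68, 69, 73, 74, 75, 77, 78, 84, 84, 84
The 3 values of 84 occupy positions 9–11 → average rank 10.
Site 2 values → pooled ranks: 84→10, 74→5, 77→7, 69→3, 66→1, 73→4, 75→6
Mean rank = (10 + 5 + 7 + 3 + 1 + 4 + 6) / 7 = 5.14

5.14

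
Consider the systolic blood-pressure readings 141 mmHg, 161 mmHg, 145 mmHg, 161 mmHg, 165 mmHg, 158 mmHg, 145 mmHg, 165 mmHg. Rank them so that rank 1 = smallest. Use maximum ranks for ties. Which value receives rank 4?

Sorted (ascending): 141, 145, 145, 158, 161, 161, 165, 165
The 2 values of 145 occupy positions 2–3 → each gets rank 3.
The 2 values of 161 occupy positions 5–6 → each gets rank 6.
The 2 values of 165 occupy positions 7–8 → each gets rank 8.
Rank 4 → value 158.

158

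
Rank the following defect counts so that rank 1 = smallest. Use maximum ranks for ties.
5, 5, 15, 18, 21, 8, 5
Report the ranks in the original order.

3, 3, 5, 6, 7, 4, 3

Sorted (ascending): 5, 5, 5, 8, 15, 18, 21
The 3 values of 5 occupy positions 1–3 → each gets rank 3.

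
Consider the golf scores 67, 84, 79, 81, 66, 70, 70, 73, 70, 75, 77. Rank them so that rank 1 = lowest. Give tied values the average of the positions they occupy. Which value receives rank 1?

Sorted (ascending): 66, 67, 70, 70, 70, 73, 75, 77, 79, 81, 84
The 3 values of 70 occupy positions 3–5 → average rank 4.
Rank 1 → value 66.

66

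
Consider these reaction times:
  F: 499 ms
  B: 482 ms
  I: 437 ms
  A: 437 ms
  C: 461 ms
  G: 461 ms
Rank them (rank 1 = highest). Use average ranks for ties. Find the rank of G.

3.5

Sorted (descending): 499, 482, 461, 461, 437, 437
The 2 values of 461 occupy positions 3–4 → average rank (3+4)/2 = 3.5.
The 2 values of 437 occupy positions 5–6 → average rank (5+6)/2 = 5.5.
G has value 461 ms → rank 3.5.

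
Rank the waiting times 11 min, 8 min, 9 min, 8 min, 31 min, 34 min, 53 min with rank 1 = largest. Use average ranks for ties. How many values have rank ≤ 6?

5

Sorted (descending): 53, 34, 31, 11, 9, 8, 8
The 2 values of 8 occupy positions 6–7 → average rank (6+7)/2 = 6.5.
Ranks ≤ 6: {1, 2, 3, 4, 5} → 5 values.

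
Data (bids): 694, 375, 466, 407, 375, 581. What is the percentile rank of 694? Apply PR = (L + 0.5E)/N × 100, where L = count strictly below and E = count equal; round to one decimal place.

N = 6.
Strictly below 694: 5. Equal to 694: 1.
PR = (5 + 0.5·1)/6 × 100 = 91.7

91.7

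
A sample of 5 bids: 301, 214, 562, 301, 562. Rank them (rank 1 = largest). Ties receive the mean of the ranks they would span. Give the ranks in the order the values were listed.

3.5, 5, 1.5, 3.5, 1.5

Sorted (descending): 562, 562, 301, 301, 214
The 2 values of 562 occupy positions 1–2 → average rank (1+2)/2 = 1.5.
The 2 values of 301 occupy positions 3–4 → average rank (3+4)/2 = 3.5.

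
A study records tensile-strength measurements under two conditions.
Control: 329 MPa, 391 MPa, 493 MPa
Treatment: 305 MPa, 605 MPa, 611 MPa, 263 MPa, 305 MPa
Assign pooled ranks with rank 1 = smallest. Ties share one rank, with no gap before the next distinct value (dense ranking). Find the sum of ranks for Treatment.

18

Sorted (ascending): 263, 305, 305, 329, 391, 493, 605, 611
The 2 values of 305 share dense rank 2.
Remaining distinct values take the next consecutive integers.
Treatment values → pooled ranks: 305→2, 605→6, 611→7, 263→1, 305→2
Rank sum = 2 + 6 + 7 + 1 + 2 = 18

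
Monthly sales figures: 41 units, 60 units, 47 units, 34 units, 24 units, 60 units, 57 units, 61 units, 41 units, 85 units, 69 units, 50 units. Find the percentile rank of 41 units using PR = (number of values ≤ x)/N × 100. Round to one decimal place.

N = 12.
Strictly below 41: 2. Equal to 41: 2.
PR = 4/12 × 100 = 33.3

33.3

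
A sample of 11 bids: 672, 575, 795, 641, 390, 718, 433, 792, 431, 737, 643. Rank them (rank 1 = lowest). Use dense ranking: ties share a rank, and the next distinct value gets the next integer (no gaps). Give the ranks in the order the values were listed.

7, 4, 11, 5, 1, 8, 3, 10, 2, 9, 6

Sorted (ascending): 390, 431, 433, 575, 641, 643, 672, 718, 737, 792, 795
No ties — each value takes its position as its rank.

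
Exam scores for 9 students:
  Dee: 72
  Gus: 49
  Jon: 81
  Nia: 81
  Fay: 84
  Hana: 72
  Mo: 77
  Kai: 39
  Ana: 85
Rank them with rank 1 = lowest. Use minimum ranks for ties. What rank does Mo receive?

Sorted (ascending): 39, 49, 72, 72, 77, 81, 81, 84, 85
The 2 values of 72 occupy positions 3–4 → each gets rank 3.
The 2 values of 81 occupy positions 6–7 → each gets rank 6.
Mo has value 77 → rank 5.

5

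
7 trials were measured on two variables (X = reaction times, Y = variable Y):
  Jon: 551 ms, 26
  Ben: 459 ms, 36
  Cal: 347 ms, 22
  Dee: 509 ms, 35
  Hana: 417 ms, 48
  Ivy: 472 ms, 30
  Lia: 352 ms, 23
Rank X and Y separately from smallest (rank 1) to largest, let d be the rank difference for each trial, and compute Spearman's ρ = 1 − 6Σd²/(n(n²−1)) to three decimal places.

0.321

Ranks of variable 1: 7, 4, 1, 6, 3, 5, 2
Ranks of variable 2: 3, 6, 1, 5, 7, 4, 2
d = r₁ − r₂: 4, -2, 0, 1, -4, 1, 0
d²: 16, 4, 0, 1, 16, 1, 0; Σd² = 38
ρ = 1 − 6·38/(7·48) = 1 − 228/336 = 0.321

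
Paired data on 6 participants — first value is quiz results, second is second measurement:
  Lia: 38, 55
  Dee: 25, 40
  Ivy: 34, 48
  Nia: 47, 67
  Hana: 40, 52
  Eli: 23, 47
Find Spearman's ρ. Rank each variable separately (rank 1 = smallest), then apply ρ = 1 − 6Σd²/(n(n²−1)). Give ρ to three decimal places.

Ranks of variable 1: 4, 2, 3, 6, 5, 1
Ranks of variable 2: 5, 1, 3, 6, 4, 2
d = r₁ − r₂: -1, 1, 0, 0, 1, -1
d²: 1, 1, 0, 0, 1, 1; Σd² = 4
ρ = 1 − 6·4/(6·35) = 1 − 24/210 = 0.886

0.886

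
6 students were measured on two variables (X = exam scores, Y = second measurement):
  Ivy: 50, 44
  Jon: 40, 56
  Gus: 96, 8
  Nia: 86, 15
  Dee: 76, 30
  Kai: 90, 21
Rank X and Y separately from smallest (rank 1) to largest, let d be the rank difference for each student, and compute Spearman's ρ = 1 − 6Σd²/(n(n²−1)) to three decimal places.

Ranks of variable 1: 2, 1, 6, 4, 3, 5
Ranks of variable 2: 5, 6, 1, 2, 4, 3
d = r₁ − r₂: -3, -5, 5, 2, -1, 2
d²: 9, 25, 25, 4, 1, 4; Σd² = 68
ρ = 1 − 6·68/(6·35) = 1 − 408/210 = -0.943

-0.943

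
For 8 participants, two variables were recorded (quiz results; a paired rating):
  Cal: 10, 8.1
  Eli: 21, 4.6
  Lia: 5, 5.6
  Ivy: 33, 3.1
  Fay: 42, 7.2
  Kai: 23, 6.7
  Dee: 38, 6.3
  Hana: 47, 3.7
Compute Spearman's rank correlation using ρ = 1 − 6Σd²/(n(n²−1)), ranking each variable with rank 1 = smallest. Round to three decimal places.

-0.214

Ranks of variable 1: 2, 3, 1, 5, 7, 4, 6, 8
Ranks of variable 2: 8, 3, 4, 1, 7, 6, 5, 2
d = r₁ − r₂: -6, 0, -3, 4, 0, -2, 1, 6
d²: 36, 0, 9, 16, 0, 4, 1, 36; Σd² = 102
ρ = 1 − 6·102/(8·63) = 1 − 612/504 = -0.214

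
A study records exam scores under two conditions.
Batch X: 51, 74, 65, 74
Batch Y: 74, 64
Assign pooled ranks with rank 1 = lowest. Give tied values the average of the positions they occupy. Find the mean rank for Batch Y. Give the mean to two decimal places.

Sorted (ascending): 51, 64, 65, 74, 74, 74
The 3 values of 74 occupy positions 4–6 → average rank 5.
Batch Y values → pooled ranks: 74→5, 64→2
Mean rank = (5 + 2) / 2 = 3.50

3.50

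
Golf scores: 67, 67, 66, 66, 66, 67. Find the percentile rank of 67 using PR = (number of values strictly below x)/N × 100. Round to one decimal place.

50.0

N = 6.
Strictly below 67: 3. Equal to 67: 3.
PR = 3/6 × 100 = 50.0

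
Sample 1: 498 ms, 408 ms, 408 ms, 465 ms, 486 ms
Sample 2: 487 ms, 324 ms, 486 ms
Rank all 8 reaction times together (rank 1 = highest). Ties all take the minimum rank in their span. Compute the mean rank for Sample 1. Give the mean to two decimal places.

4.20

Sorted (descending): 498, 487, 486, 486, 465, 408, 408, 324
The 2 values of 486 occupy positions 3–4 → each gets rank 3.
The 2 values of 408 occupy positions 6–7 → each gets rank 6.
Sample 1 values → pooled ranks: 498→1, 408→6, 408→6, 465→5, 486→3
Mean rank = (1 + 6 + 6 + 5 + 3) / 5 = 4.20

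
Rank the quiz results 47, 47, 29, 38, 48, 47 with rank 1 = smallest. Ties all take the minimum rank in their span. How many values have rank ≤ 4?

Sorted (ascending): 29, 38, 47, 47, 47, 48
The 3 values of 47 occupy positions 3–5 → each gets rank 3.
Ranks ≤ 4: {1, 2, 3, 3, 3} → 5 values.

5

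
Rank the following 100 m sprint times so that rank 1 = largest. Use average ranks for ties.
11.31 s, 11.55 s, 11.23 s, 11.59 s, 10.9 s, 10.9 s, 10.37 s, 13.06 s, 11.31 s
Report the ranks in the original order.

4.5, 3, 6, 2, 7.5, 7.5, 9, 1, 4.5

Sorted (descending): 13.06, 11.59, 11.55, 11.31, 11.31, 11.23, 10.9, 10.9, 10.37
The 2 values of 11.31 occupy positions 4–5 → average rank (4+5)/2 = 4.5.
The 2 values of 10.9 occupy positions 7–8 → average rank (7+8)/2 = 7.5.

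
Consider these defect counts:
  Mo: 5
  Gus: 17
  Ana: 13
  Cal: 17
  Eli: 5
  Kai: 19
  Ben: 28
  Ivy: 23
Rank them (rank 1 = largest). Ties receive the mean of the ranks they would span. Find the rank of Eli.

7.5

Sorted (descending): 28, 23, 19, 17, 17, 13, 5, 5
The 2 values of 17 occupy positions 4–5 → average rank (4+5)/2 = 4.5.
The 2 values of 5 occupy positions 7–8 → average rank (7+8)/2 = 7.5.
Eli has value 5 → rank 7.5.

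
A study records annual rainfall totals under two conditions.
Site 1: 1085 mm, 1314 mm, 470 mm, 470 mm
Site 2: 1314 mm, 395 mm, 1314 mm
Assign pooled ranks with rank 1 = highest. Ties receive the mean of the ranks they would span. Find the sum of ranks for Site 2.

Sorted (descending): 1314, 1314, 1314, 1085, 470, 470, 395
The 3 values of 1314 occupy positions 1–3 → average rank 2.
The 2 values of 470 occupy positions 5–6 → average rank (5+6)/2 = 5.5.
Site 2 values → pooled ranks: 1314→2, 395→7, 1314→2
Rank sum = 2 + 7 + 2 = 11

11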